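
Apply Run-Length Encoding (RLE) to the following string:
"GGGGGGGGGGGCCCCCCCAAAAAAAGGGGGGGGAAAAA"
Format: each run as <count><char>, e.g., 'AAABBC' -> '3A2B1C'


Scanning runs left to right:
  i=0: run of 'G' x 11 -> '11G'
  i=11: run of 'C' x 7 -> '7C'
  i=18: run of 'A' x 7 -> '7A'
  i=25: run of 'G' x 8 -> '8G'
  i=33: run of 'A' x 5 -> '5A'

RLE = 11G7C7A8G5A


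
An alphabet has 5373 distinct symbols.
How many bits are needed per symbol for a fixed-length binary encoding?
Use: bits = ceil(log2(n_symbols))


log2(5373) = 12.3915
Bracket: 2^12 = 4096 < 5373 <= 2^13 = 8192
So ceil(log2(5373)) = 13

bits = ceil(log2(5373)) = ceil(12.3915) = 13 bits


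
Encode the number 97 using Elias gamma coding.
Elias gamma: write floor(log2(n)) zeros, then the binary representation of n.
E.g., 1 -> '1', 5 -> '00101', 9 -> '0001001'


num_bits = floor(log2(97)) + 1 = 7
leading_zeros = num_bits - 1 = 6
binary(97) = 1100001

Elias gamma(97) = '000000' + '1100001' = 0000001100001 (13 bits)


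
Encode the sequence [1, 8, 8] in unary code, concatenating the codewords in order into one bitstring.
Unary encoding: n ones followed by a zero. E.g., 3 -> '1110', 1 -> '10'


Encode each number as n ones followed by a terminating 0:
  1 -> 10 (2 bits)
  8 -> 111111110 (9 bits)
  8 -> 111111110 (9 bits)
Total length = 2 + 9 + 9 = 20 bits.

Unary([1, 8, 8]) = 10111111110111111110 (20 bits)


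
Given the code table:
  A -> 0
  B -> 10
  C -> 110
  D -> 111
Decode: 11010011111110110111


Decoding:
110 -> C
10 -> B
0 -> A
111 -> D
111 -> D
10 -> B
110 -> C
111 -> D


Result: CBADDBCD


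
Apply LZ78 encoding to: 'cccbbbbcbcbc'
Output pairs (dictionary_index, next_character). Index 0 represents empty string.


LZ78 encoding steps:
Dictionary: {0: ''}
Step 1: w='' (idx 0), next='c' -> output (0, 'c'), add 'c' as idx 1
Step 2: w='c' (idx 1), next='c' -> output (1, 'c'), add 'cc' as idx 2
Step 3: w='' (idx 0), next='b' -> output (0, 'b'), add 'b' as idx 3
Step 4: w='b' (idx 3), next='b' -> output (3, 'b'), add 'bb' as idx 4
Step 5: w='b' (idx 3), next='c' -> output (3, 'c'), add 'bc' as idx 5
Step 6: w='bc' (idx 5), next='b' -> output (5, 'b'), add 'bcb' as idx 6
Step 7: w='c' (idx 1), end of input -> output (1, '')


Encoded: [(0, 'c'), (1, 'c'), (0, 'b'), (3, 'b'), (3, 'c'), (5, 'b'), (1, '')]


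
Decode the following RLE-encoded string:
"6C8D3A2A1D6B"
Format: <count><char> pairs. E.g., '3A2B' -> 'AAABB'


Expanding each <count><char> pair:
  6C -> 'CCCCCC'
  8D -> 'DDDDDDDD'
  3A -> 'AAA'
  2A -> 'AA'
  1D -> 'D'
  6B -> 'BBBBBB'

Decoded = CCCCCCDDDDDDDDAAAAADBBBBBB


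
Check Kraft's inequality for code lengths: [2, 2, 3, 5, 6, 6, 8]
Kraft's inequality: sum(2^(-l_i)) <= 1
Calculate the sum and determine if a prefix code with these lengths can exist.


Sum = 2^(-2) + 2^(-2) + 2^(-3) + 2^(-5) + 2^(-6) + 2^(-6) + 2^(-8)
    = 0.25 + 0.25 + 0.125 + 0.03125 + 0.015625 + 0.015625 + 0.00390625
    = 177/256 = 0.69140625
Since 0.69140625 <= 1, Kraft's inequality IS satisfied.
A prefix code with these lengths CAN exist.

Kraft sum = 0.69140625. Satisfied.


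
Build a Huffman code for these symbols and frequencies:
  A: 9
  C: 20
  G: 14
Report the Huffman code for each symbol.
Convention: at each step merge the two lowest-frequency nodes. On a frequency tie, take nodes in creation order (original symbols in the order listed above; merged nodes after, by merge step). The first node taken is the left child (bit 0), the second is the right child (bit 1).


Huffman tree construction:
Step 1: Merge A(9) + G(14) = 23
Step 2: Merge C(20) + (A+G)(23) = 43
Read each symbol's code off the tree from the root (left child = 0, right child = 1).

Codes:
  A: 10 (length 2)
  C: 0 (length 1)
  G: 11 (length 2)
Average code length: 66/43 = 1.5349 bits/symbol


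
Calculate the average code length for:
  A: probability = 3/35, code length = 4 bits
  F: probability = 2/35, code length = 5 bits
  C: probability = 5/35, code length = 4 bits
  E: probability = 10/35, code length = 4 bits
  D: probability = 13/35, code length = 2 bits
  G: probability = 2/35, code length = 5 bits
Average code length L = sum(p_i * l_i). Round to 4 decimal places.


Weighted contributions p_i * l_i:
  A: (3/35) * 4 = 12/35
  F: (2/35) * 5 = 10/35
  C: (5/35) * 4 = 20/35
  E: (10/35) * 4 = 40/35
  D: (13/35) * 2 = 26/35
  G: (2/35) * 5 = 10/35
Sum = (12 + 10 + 20 + 40 + 26 + 10)/35 = 118/35

L = 118/35 = 3.3714 bits/symbol


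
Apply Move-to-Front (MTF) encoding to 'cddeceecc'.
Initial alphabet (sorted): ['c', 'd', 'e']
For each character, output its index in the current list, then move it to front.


MTF encoding:
'c': index 0 in ['c', 'd', 'e'] -> ['c', 'd', 'e']
'd': index 1 in ['c', 'd', 'e'] -> ['d', 'c', 'e']
'd': index 0 in ['d', 'c', 'e'] -> ['d', 'c', 'e']
'e': index 2 in ['d', 'c', 'e'] -> ['e', 'd', 'c']
'c': index 2 in ['e', 'd', 'c'] -> ['c', 'e', 'd']
'e': index 1 in ['c', 'e', 'd'] -> ['e', 'c', 'd']
'e': index 0 in ['e', 'c', 'd'] -> ['e', 'c', 'd']
'c': index 1 in ['e', 'c', 'd'] -> ['c', 'e', 'd']
'c': index 0 in ['c', 'e', 'd'] -> ['c', 'e', 'd']


Output: [0, 1, 0, 2, 2, 1, 0, 1, 0]


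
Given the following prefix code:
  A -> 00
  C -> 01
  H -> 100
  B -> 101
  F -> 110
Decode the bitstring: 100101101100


Decoding step by step:
Bits 100 -> H
Bits 101 -> B
Bits 101 -> B
Bits 100 -> H


Decoded message: HBBH


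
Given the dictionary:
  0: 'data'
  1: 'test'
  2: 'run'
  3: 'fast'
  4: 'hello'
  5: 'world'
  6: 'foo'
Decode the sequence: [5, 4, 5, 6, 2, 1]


Look up each index in the dictionary:
  5 -> 'world'
  4 -> 'hello'
  5 -> 'world'
  6 -> 'foo'
  2 -> 'run'
  1 -> 'test'

Decoded: "world hello world foo run test"


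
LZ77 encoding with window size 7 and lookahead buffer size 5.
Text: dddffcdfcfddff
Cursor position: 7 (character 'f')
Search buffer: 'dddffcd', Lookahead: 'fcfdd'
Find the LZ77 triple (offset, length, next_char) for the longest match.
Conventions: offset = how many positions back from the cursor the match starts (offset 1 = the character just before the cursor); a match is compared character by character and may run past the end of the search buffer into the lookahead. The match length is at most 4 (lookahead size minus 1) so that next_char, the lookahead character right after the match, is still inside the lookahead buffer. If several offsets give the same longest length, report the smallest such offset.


Try each offset into the search buffer:
  offset=1 (pos 6, char 'd'): match length 0
  offset=2 (pos 5, char 'c'): match length 0
  offset=3 (pos 4, char 'f'): match length 2
  offset=4 (pos 3, char 'f'): match length 1
  offset=5 (pos 2, char 'd'): match length 0
  offset=6 (pos 1, char 'd'): match length 0
  offset=7 (pos 0, char 'd'): match length 0
Longest match has length 2 at offset 3.
next_char = character at position 7 + 2 = 9 -> 'f'

Best match: offset=3, length=2 (matching 'fc' starting at position 4)
LZ77 triple: (3, 2, 'f')


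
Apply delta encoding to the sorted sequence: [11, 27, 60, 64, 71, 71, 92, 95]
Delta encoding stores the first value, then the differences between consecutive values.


First value: 11
Deltas:
  27 - 11 = 16
  60 - 27 = 33
  64 - 60 = 4
  71 - 64 = 7
  71 - 71 = 0
  92 - 71 = 21
  95 - 92 = 3


Delta encoded: [11, 16, 33, 4, 7, 0, 21, 3]


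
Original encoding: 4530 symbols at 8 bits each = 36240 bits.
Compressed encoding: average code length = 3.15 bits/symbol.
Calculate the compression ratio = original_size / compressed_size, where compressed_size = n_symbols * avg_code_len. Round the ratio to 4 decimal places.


original_size = n_symbols * orig_bits = 4530 * 8 = 36240 bits
compressed_size = n_symbols * avg_code_len = 4530 * 3.15 = 14269.5 bits
ratio = original_size / compressed_size = 36240 / 14269.5 = 2.5397

Compression ratio = 2.5397


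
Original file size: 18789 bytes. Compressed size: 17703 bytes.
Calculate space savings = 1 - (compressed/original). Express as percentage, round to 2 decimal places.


ratio = compressed/original = 17703/18789 = 0.9422
savings = 1 - ratio = 1 - 0.9422 = 0.0578
as a percentage: 0.0578 * 100 = 5.78%

Space savings = 1 - 17703/18789 = 5.78%


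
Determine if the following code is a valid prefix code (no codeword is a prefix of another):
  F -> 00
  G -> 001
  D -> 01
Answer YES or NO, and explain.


Checking each pair (does one codeword prefix another?):
  F='00' vs G='001': prefix -- VIOLATION

NO -- this is NOT a valid prefix code. F (00) is a prefix of G (001).


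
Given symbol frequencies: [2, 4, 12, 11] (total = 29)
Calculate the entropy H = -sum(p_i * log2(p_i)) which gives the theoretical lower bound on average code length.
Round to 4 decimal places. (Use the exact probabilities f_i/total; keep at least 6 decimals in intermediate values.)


Per-symbol terms -p_i * log2(p_i) with p_i = f_i/29:
  p = 2/29 = 0.068966: log2(p) = -3.857981, -p*log2(p) = 0.266068
  p = 4/29 = 0.137931: log2(p) = -2.857981, -p*log2(p) = 0.394204
  p = 12/29 = 0.413793: log2(p) = -1.273018, -p*log2(p) = 0.526766
  p = 11/29 = 0.379310: log2(p) = -1.398549, -p*log2(p) = 0.530484
H = 0.266068 + 0.394204 + 0.526766 + 0.530484 = 1.717522

H = 1.7175 bits/symbol


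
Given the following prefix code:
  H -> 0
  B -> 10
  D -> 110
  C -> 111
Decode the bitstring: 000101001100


Decoding step by step:
Bits 0 -> H
Bits 0 -> H
Bits 0 -> H
Bits 10 -> B
Bits 10 -> B
Bits 0 -> H
Bits 110 -> D
Bits 0 -> H


Decoded message: HHHBBHDH


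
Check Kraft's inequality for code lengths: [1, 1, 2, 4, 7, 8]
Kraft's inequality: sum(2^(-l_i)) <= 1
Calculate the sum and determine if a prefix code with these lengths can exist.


Sum = 2^(-1) + 2^(-1) + 2^(-2) + 2^(-4) + 2^(-7) + 2^(-8)
    = 0.5 + 0.5 + 0.25 + 0.0625 + 0.0078125 + 0.00390625
    = 339/256 = 1.32421875
Since 1.32421875 > 1, Kraft's inequality is NOT satisfied.
A prefix code with these lengths CANNOT exist.

Kraft sum = 1.32421875. Not satisfied.


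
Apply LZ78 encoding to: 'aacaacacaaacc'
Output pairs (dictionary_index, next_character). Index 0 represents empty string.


LZ78 encoding steps:
Dictionary: {0: ''}
Step 1: w='' (idx 0), next='a' -> output (0, 'a'), add 'a' as idx 1
Step 2: w='a' (idx 1), next='c' -> output (1, 'c'), add 'ac' as idx 2
Step 3: w='a' (idx 1), next='a' -> output (1, 'a'), add 'aa' as idx 3
Step 4: w='' (idx 0), next='c' -> output (0, 'c'), add 'c' as idx 4
Step 5: w='ac' (idx 2), next='a' -> output (2, 'a'), add 'aca' as idx 5
Step 6: w='aa' (idx 3), next='c' -> output (3, 'c'), add 'aac' as idx 6
Step 7: w='c' (idx 4), end of input -> output (4, '')


Encoded: [(0, 'a'), (1, 'c'), (1, 'a'), (0, 'c'), (2, 'a'), (3, 'c'), (4, '')]


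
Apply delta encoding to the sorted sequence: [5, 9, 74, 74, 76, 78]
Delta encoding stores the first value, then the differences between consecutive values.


First value: 5
Deltas:
  9 - 5 = 4
  74 - 9 = 65
  74 - 74 = 0
  76 - 74 = 2
  78 - 76 = 2


Delta encoded: [5, 4, 65, 0, 2, 2]


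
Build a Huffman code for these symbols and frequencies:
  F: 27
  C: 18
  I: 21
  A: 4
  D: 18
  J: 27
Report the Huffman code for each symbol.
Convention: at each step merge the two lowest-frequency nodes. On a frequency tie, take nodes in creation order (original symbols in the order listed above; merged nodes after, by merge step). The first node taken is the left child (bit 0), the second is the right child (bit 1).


Huffman tree construction:
Step 1: Merge A(4) + C(18) = 22
Step 2: Merge D(18) + I(21) = 39
Step 3: Merge (A+C)(22) + F(27) = 49
Step 4: Merge J(27) + (D+I)(39) = 66
Step 5: Merge ((A+C)+F)(49) + (J+(D+I))(66) = 115
Read each symbol's code off the tree from the root (left child = 0, right child = 1).

Codes:
  F: 01 (length 2)
  C: 001 (length 3)
  I: 111 (length 3)
  A: 000 (length 3)
  D: 110 (length 3)
  J: 10 (length 2)
Average code length: 291/115 = 2.5304 bits/symbol


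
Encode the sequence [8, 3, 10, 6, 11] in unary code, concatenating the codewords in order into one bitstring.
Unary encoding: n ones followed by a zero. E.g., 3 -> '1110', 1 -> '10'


Encode each number as n ones followed by a terminating 0:
  8 -> 111111110 (9 bits)
  3 -> 1110 (4 bits)
  10 -> 11111111110 (11 bits)
  6 -> 1111110 (7 bits)
  11 -> 111111111110 (12 bits)
Total length = 9 + 4 + 11 + 7 + 12 = 43 bits.

Unary([8, 3, 10, 6, 11]) = 1111111101110111111111101111110111111111110 (43 bits)


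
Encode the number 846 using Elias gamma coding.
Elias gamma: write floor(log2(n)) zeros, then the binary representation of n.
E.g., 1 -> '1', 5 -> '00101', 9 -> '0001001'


num_bits = floor(log2(846)) + 1 = 10
leading_zeros = num_bits - 1 = 9
binary(846) = 1101001110

Elias gamma(846) = '000000000' + '1101001110' = 0000000001101001110 (19 bits)


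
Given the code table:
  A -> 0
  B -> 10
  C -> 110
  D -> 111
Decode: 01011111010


Decoding:
0 -> A
10 -> B
111 -> D
110 -> C
10 -> B


Result: ABDCB


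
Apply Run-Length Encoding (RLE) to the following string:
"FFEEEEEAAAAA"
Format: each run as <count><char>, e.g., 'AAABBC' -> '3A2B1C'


Scanning runs left to right:
  i=0: run of 'F' x 2 -> '2F'
  i=2: run of 'E' x 5 -> '5E'
  i=7: run of 'A' x 5 -> '5A'

RLE = 2F5E5A


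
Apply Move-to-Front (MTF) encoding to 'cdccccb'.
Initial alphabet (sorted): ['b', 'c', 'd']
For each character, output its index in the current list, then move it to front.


MTF encoding:
'c': index 1 in ['b', 'c', 'd'] -> ['c', 'b', 'd']
'd': index 2 in ['c', 'b', 'd'] -> ['d', 'c', 'b']
'c': index 1 in ['d', 'c', 'b'] -> ['c', 'd', 'b']
'c': index 0 in ['c', 'd', 'b'] -> ['c', 'd', 'b']
'c': index 0 in ['c', 'd', 'b'] -> ['c', 'd', 'b']
'c': index 0 in ['c', 'd', 'b'] -> ['c', 'd', 'b']
'b': index 2 in ['c', 'd', 'b'] -> ['b', 'c', 'd']


Output: [1, 2, 1, 0, 0, 0, 2]


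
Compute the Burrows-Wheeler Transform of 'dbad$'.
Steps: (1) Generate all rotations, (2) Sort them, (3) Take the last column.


Rotations (sorted):
  0: $dbad -> last char: d
  1: ad$db -> last char: b
  2: bad$d -> last char: d
  3: d$dba -> last char: a
  4: dbad$ -> last char: $


BWT = dbda$


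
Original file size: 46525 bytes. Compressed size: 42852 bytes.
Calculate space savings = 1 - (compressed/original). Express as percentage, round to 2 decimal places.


ratio = compressed/original = 42852/46525 = 0.921053
savings = 1 - ratio = 1 - 0.921053 = 0.078947
as a percentage: 0.078947 * 100 = 7.89%

Space savings = 1 - 42852/46525 = 7.89%


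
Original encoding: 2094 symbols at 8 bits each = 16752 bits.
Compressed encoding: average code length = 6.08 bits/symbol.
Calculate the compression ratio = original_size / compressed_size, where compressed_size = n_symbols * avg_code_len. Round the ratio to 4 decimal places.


original_size = n_symbols * orig_bits = 2094 * 8 = 16752 bits
compressed_size = n_symbols * avg_code_len = 2094 * 6.08 = 12731.52 bits
ratio = original_size / compressed_size = 16752 / 12731.52 = 1.3158

Compression ratio = 1.3158


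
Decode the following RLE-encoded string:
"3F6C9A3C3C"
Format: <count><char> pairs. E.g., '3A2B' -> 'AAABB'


Expanding each <count><char> pair:
  3F -> 'FFF'
  6C -> 'CCCCCC'
  9A -> 'AAAAAAAAA'
  3C -> 'CCC'
  3C -> 'CCC'

Decoded = FFFCCCCCCAAAAAAAAACCCCCC


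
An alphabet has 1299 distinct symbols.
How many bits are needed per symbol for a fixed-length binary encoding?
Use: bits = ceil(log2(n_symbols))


log2(1299) = 10.3432
Bracket: 2^10 = 1024 < 1299 <= 2^11 = 2048
So ceil(log2(1299)) = 11

bits = ceil(log2(1299)) = ceil(10.3432) = 11 bits


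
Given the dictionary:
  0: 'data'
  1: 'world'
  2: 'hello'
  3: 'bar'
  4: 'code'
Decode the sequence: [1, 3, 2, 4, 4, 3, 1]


Look up each index in the dictionary:
  1 -> 'world'
  3 -> 'bar'
  2 -> 'hello'
  4 -> 'code'
  4 -> 'code'
  3 -> 'bar'
  1 -> 'world'

Decoded: "world bar hello code code bar world"


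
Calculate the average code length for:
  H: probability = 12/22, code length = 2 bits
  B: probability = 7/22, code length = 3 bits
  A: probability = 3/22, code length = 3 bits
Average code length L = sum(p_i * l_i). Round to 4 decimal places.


Weighted contributions p_i * l_i:
  H: (12/22) * 2 = 24/22
  B: (7/22) * 3 = 21/22
  A: (3/22) * 3 = 9/22
Sum = (24 + 21 + 9)/22 = 54/22

L = 54/22 = 2.4545 bits/symbol


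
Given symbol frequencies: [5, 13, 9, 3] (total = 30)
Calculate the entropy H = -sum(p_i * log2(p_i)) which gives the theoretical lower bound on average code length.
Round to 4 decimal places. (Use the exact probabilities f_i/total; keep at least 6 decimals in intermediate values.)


Per-symbol terms -p_i * log2(p_i) with p_i = f_i/30:
  p = 5/30 = 0.166667: log2(p) = -2.584963, -p*log2(p) = 0.430827
  p = 13/30 = 0.433333: log2(p) = -1.206451, -p*log2(p) = 0.522795
  p = 9/30 = 0.300000: log2(p) = -1.736966, -p*log2(p) = 0.521090
  p = 3/30 = 0.100000: log2(p) = -3.321928, -p*log2(p) = 0.332193
H = 0.430827 + 0.522795 + 0.521090 + 0.332193 = 1.806905

H = 1.8069 bits/symbol


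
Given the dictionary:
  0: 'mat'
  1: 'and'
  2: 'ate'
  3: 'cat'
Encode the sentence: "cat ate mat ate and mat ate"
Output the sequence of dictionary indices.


Look up each word in the dictionary:
  'cat' -> 3
  'ate' -> 2
  'mat' -> 0
  'ate' -> 2
  'and' -> 1
  'mat' -> 0
  'ate' -> 2

Encoded: [3, 2, 0, 2, 1, 0, 2]


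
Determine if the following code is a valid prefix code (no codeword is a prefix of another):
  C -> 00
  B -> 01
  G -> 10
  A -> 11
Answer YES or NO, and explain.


Checking each pair (does one codeword prefix another?):
  C='00' vs B='01': no prefix
  C='00' vs G='10': no prefix
  C='00' vs A='11': no prefix
  B='01' vs C='00': no prefix
  B='01' vs G='10': no prefix
  B='01' vs A='11': no prefix
  G='10' vs C='00': no prefix
  G='10' vs B='01': no prefix
  G='10' vs A='11': no prefix
  A='11' vs C='00': no prefix
  A='11' vs B='01': no prefix
  A='11' vs G='10': no prefix
No violation found over all pairs.

YES -- this is a valid prefix code. No codeword is a prefix of any other codeword.


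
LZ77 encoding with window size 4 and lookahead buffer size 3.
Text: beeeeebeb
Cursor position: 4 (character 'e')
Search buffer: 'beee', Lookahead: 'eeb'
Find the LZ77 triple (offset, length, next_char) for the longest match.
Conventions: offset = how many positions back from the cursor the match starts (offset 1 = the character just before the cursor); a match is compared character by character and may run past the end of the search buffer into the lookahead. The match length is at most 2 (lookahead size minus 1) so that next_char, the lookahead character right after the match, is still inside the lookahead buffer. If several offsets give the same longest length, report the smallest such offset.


Try each offset into the search buffer:
  offset=1 (pos 3, char 'e'): match length 2
  offset=2 (pos 2, char 'e'): match length 2
  offset=3 (pos 1, char 'e'): match length 2
  offset=4 (pos 0, char 'b'): match length 0
Longest match has length 2, found at offsets 1, 2, 3; take the smallest, offset 1.
next_char = character at position 4 + 2 = 6 -> 'b'

Best match: offset=1, length=2 (matching 'ee' starting at position 3)
LZ77 triple: (1, 2, 'b')


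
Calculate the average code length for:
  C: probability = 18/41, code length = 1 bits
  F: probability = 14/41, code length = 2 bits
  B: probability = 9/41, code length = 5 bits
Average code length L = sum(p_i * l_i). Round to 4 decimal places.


Weighted contributions p_i * l_i:
  C: (18/41) * 1 = 18/41
  F: (14/41) * 2 = 28/41
  B: (9/41) * 5 = 45/41
Sum = (18 + 28 + 45)/41 = 91/41

L = 91/41 = 2.2195 bits/symbol


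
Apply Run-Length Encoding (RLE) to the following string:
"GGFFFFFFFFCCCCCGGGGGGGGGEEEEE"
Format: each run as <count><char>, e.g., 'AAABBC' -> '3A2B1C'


Scanning runs left to right:
  i=0: run of 'G' x 2 -> '2G'
  i=2: run of 'F' x 8 -> '8F'
  i=10: run of 'C' x 5 -> '5C'
  i=15: run of 'G' x 9 -> '9G'
  i=24: run of 'E' x 5 -> '5E'

RLE = 2G8F5C9G5E


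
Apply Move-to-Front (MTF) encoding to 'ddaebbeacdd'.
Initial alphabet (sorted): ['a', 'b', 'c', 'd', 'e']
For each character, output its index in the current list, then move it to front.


MTF encoding:
'd': index 3 in ['a', 'b', 'c', 'd', 'e'] -> ['d', 'a', 'b', 'c', 'e']
'd': index 0 in ['d', 'a', 'b', 'c', 'e'] -> ['d', 'a', 'b', 'c', 'e']
'a': index 1 in ['d', 'a', 'b', 'c', 'e'] -> ['a', 'd', 'b', 'c', 'e']
'e': index 4 in ['a', 'd', 'b', 'c', 'e'] -> ['e', 'a', 'd', 'b', 'c']
'b': index 3 in ['e', 'a', 'd', 'b', 'c'] -> ['b', 'e', 'a', 'd', 'c']
'b': index 0 in ['b', 'e', 'a', 'd', 'c'] -> ['b', 'e', 'a', 'd', 'c']
'e': index 1 in ['b', 'e', 'a', 'd', 'c'] -> ['e', 'b', 'a', 'd', 'c']
'a': index 2 in ['e', 'b', 'a', 'd', 'c'] -> ['a', 'e', 'b', 'd', 'c']
'c': index 4 in ['a', 'e', 'b', 'd', 'c'] -> ['c', 'a', 'e', 'b', 'd']
'd': index 4 in ['c', 'a', 'e', 'b', 'd'] -> ['d', 'c', 'a', 'e', 'b']
'd': index 0 in ['d', 'c', 'a', 'e', 'b'] -> ['d', 'c', 'a', 'e', 'b']


Output: [3, 0, 1, 4, 3, 0, 1, 2, 4, 4, 0]


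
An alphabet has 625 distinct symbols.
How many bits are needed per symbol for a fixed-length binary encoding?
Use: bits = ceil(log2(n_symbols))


log2(625) = 9.2877
Bracket: 2^9 = 512 < 625 <= 2^10 = 1024
So ceil(log2(625)) = 10

bits = ceil(log2(625)) = ceil(9.2877) = 10 bits


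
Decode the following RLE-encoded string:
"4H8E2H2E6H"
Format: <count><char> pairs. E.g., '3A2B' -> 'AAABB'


Expanding each <count><char> pair:
  4H -> 'HHHH'
  8E -> 'EEEEEEEE'
  2H -> 'HH'
  2E -> 'EE'
  6H -> 'HHHHHH'

Decoded = HHHHEEEEEEEEHHEEHHHHHH


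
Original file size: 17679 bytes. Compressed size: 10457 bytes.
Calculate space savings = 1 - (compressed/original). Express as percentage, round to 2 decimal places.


ratio = compressed/original = 10457/17679 = 0.591493
savings = 1 - ratio = 1 - 0.591493 = 0.408507
as a percentage: 0.408507 * 100 = 40.85%

Space savings = 1 - 10457/17679 = 40.85%


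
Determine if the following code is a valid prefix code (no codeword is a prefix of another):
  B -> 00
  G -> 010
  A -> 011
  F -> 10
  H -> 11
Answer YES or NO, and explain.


Checking each pair (does one codeword prefix another?):
  B='00' vs G='010': no prefix
  B='00' vs A='011': no prefix
  B='00' vs F='10': no prefix
  B='00' vs H='11': no prefix
  G='010' vs B='00': no prefix
  G='010' vs A='011': no prefix
  G='010' vs F='10': no prefix
  G='010' vs H='11': no prefix
  A='011' vs B='00': no prefix
  A='011' vs G='010': no prefix
  A='011' vs F='10': no prefix
  A='011' vs H='11': no prefix
  F='10' vs B='00': no prefix
  F='10' vs G='010': no prefix
  F='10' vs A='011': no prefix
  F='10' vs H='11': no prefix
  H='11' vs B='00': no prefix
  H='11' vs G='010': no prefix
  H='11' vs A='011': no prefix
  H='11' vs F='10': no prefix
No violation found over all pairs.

YES -- this is a valid prefix code. No codeword is a prefix of any other codeword.


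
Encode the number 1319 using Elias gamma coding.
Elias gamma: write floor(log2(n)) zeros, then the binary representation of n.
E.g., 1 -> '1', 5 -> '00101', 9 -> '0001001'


num_bits = floor(log2(1319)) + 1 = 11
leading_zeros = num_bits - 1 = 10
binary(1319) = 10100100111

Elias gamma(1319) = '0000000000' + '10100100111' = 000000000010100100111 (21 bits)


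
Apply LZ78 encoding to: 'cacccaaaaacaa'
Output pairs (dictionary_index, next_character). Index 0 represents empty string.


LZ78 encoding steps:
Dictionary: {0: ''}
Step 1: w='' (idx 0), next='c' -> output (0, 'c'), add 'c' as idx 1
Step 2: w='' (idx 0), next='a' -> output (0, 'a'), add 'a' as idx 2
Step 3: w='c' (idx 1), next='c' -> output (1, 'c'), add 'cc' as idx 3
Step 4: w='c' (idx 1), next='a' -> output (1, 'a'), add 'ca' as idx 4
Step 5: w='a' (idx 2), next='a' -> output (2, 'a'), add 'aa' as idx 5
Step 6: w='aa' (idx 5), next='c' -> output (5, 'c'), add 'aac' as idx 6
Step 7: w='aa' (idx 5), end of input -> output (5, '')


Encoded: [(0, 'c'), (0, 'a'), (1, 'c'), (1, 'a'), (2, 'a'), (5, 'c'), (5, '')]


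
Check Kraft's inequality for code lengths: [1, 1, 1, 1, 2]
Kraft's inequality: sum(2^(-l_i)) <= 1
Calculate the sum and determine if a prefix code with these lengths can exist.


Sum = 2^(-1) + 2^(-1) + 2^(-1) + 2^(-1) + 2^(-2)
    = 0.5 + 0.5 + 0.5 + 0.5 + 0.25
    = 9/4 = 2.25
Since 2.25 > 1, Kraft's inequality is NOT satisfied.
A prefix code with these lengths CANNOT exist.

Kraft sum = 2.25. Not satisfied.


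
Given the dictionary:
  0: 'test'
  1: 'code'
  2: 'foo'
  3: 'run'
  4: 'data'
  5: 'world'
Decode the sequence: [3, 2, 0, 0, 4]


Look up each index in the dictionary:
  3 -> 'run'
  2 -> 'foo'
  0 -> 'test'
  0 -> 'test'
  4 -> 'data'

Decoded: "run foo test test data"


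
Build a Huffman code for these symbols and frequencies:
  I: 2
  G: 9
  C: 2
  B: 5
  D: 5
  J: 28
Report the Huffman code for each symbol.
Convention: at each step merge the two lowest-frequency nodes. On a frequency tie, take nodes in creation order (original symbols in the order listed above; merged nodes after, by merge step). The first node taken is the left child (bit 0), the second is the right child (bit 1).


Huffman tree construction:
Step 1: Merge I(2) + C(2) = 4
Step 2: Merge (I+C)(4) + B(5) = 9
Step 3: Merge D(5) + G(9) = 14
Step 4: Merge ((I+C)+B)(9) + (D+G)(14) = 23
Step 5: Merge (((I+C)+B)+(D+G))(23) + J(28) = 51
Read each symbol's code off the tree from the root (left child = 0, right child = 1).

Codes:
  I: 0000 (length 4)
  G: 011 (length 3)
  C: 0001 (length 4)
  B: 001 (length 3)
  D: 010 (length 3)
  J: 1 (length 1)
Average code length: 101/51 = 1.9804 bits/symbol


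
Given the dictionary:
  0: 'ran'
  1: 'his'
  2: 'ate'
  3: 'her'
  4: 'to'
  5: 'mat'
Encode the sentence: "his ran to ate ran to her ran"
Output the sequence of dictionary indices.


Look up each word in the dictionary:
  'his' -> 1
  'ran' -> 0
  'to' -> 4
  'ate' -> 2
  'ran' -> 0
  'to' -> 4
  'her' -> 3
  'ran' -> 0

Encoded: [1, 0, 4, 2, 0, 4, 3, 0]


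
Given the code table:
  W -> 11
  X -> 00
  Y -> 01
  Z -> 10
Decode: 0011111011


Decoding:
00 -> X
11 -> W
11 -> W
10 -> Z
11 -> W


Result: XWWZW


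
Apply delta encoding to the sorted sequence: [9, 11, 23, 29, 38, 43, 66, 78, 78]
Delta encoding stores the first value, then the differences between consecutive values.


First value: 9
Deltas:
  11 - 9 = 2
  23 - 11 = 12
  29 - 23 = 6
  38 - 29 = 9
  43 - 38 = 5
  66 - 43 = 23
  78 - 66 = 12
  78 - 78 = 0


Delta encoded: [9, 2, 12, 6, 9, 5, 23, 12, 0]


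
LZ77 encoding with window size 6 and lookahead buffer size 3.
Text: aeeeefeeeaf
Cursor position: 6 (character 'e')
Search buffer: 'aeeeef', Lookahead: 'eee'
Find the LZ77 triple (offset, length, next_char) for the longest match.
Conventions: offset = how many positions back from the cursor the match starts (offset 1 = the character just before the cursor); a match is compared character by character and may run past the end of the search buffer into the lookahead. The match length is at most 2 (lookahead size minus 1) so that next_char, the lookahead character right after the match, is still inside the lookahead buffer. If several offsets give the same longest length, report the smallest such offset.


Try each offset into the search buffer:
  offset=1 (pos 5, char 'f'): match length 0
  offset=2 (pos 4, char 'e'): match length 1
  offset=3 (pos 3, char 'e'): match length 2
  offset=4 (pos 2, char 'e'): match length 2
  offset=5 (pos 1, char 'e'): match length 2
  offset=6 (pos 0, char 'a'): match length 0
Longest match has length 2, found at offsets 3, 4, 5; take the smallest, offset 3.
next_char = character at position 6 + 2 = 8 -> 'e'

Best match: offset=3, length=2 (matching 'ee' starting at position 3)
LZ77 triple: (3, 2, 'e')


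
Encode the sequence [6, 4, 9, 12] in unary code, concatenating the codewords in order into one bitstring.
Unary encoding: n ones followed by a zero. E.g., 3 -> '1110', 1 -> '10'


Encode each number as n ones followed by a terminating 0:
  6 -> 1111110 (7 bits)
  4 -> 11110 (5 bits)
  9 -> 1111111110 (10 bits)
  12 -> 1111111111110 (13 bits)
Total length = 7 + 5 + 10 + 13 = 35 bits.

Unary([6, 4, 9, 12]) = 11111101111011111111101111111111110 (35 bits)


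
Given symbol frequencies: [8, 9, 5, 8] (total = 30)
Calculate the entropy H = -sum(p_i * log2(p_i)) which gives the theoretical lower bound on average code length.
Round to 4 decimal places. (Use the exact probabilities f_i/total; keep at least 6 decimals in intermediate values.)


Per-symbol terms -p_i * log2(p_i) with p_i = f_i/30:
  p = 8/30 = 0.266667: log2(p) = -1.906891, -p*log2(p) = 0.508504
  p = 9/30 = 0.300000: log2(p) = -1.736966, -p*log2(p) = 0.521090
  p = 5/30 = 0.166667: log2(p) = -2.584963, -p*log2(p) = 0.430827
  p = 8/30 = 0.266667: log2(p) = -1.906891, -p*log2(p) = 0.508504
H = 0.508504 + 0.521090 + 0.430827 + 0.508504 = 1.968925

H = 1.9689 bits/symbol


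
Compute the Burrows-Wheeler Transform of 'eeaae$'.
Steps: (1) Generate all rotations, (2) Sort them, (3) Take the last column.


Rotations (sorted):
  0: $eeaae -> last char: e
  1: aae$ee -> last char: e
  2: ae$eea -> last char: a
  3: e$eeaa -> last char: a
  4: eaae$e -> last char: e
  5: eeaae$ -> last char: $


BWT = eeaae$


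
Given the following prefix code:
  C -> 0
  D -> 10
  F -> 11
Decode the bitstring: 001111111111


Decoding step by step:
Bits 0 -> C
Bits 0 -> C
Bits 11 -> F
Bits 11 -> F
Bits 11 -> F
Bits 11 -> F
Bits 11 -> F


Decoded message: CCFFFFF


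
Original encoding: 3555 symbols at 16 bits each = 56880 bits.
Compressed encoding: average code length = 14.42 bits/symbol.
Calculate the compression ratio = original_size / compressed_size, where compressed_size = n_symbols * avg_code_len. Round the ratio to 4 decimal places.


original_size = n_symbols * orig_bits = 3555 * 16 = 56880 bits
compressed_size = n_symbols * avg_code_len = 3555 * 14.42 = 51263.1 bits
ratio = original_size / compressed_size = 56880 / 51263.1 = 1.1096

Compression ratio = 1.1096


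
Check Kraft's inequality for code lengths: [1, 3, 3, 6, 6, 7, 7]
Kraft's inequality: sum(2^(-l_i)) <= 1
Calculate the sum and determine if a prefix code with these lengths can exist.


Sum = 2^(-1) + 2^(-3) + 2^(-3) + 2^(-6) + 2^(-6) + 2^(-7) + 2^(-7)
    = 0.5 + 0.125 + 0.125 + 0.015625 + 0.015625 + 0.0078125 + 0.0078125
    = 102/128 = 0.796875
Since 0.796875 <= 1, Kraft's inequality IS satisfied.
A prefix code with these lengths CAN exist.

Kraft sum = 0.796875. Satisfied.


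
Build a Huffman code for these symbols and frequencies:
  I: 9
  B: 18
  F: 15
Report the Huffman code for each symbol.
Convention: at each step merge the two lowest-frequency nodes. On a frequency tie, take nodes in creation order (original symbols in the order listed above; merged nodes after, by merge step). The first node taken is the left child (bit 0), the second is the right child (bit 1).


Huffman tree construction:
Step 1: Merge I(9) + F(15) = 24
Step 2: Merge B(18) + (I+F)(24) = 42
Read each symbol's code off the tree from the root (left child = 0, right child = 1).

Codes:
  I: 10 (length 2)
  B: 0 (length 1)
  F: 11 (length 2)
Average code length: 66/42 = 1.5714 bits/symbol


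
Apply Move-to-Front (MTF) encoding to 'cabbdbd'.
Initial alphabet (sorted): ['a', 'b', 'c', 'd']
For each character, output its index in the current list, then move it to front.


MTF encoding:
'c': index 2 in ['a', 'b', 'c', 'd'] -> ['c', 'a', 'b', 'd']
'a': index 1 in ['c', 'a', 'b', 'd'] -> ['a', 'c', 'b', 'd']
'b': index 2 in ['a', 'c', 'b', 'd'] -> ['b', 'a', 'c', 'd']
'b': index 0 in ['b', 'a', 'c', 'd'] -> ['b', 'a', 'c', 'd']
'd': index 3 in ['b', 'a', 'c', 'd'] -> ['d', 'b', 'a', 'c']
'b': index 1 in ['d', 'b', 'a', 'c'] -> ['b', 'd', 'a', 'c']
'd': index 1 in ['b', 'd', 'a', 'c'] -> ['d', 'b', 'a', 'c']


Output: [2, 1, 2, 0, 3, 1, 1]


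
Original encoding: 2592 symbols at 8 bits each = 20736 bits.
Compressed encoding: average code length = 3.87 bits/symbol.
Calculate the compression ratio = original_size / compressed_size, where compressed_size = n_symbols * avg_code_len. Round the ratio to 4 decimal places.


original_size = n_symbols * orig_bits = 2592 * 8 = 20736 bits
compressed_size = n_symbols * avg_code_len = 2592 * 3.87 = 10031.04 bits
ratio = original_size / compressed_size = 20736 / 10031.04 = 2.0672

Compression ratio = 2.0672


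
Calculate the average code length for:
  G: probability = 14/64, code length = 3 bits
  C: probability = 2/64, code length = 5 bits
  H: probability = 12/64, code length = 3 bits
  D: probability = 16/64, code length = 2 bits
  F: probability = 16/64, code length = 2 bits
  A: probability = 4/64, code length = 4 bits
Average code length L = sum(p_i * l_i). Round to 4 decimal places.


Weighted contributions p_i * l_i:
  G: (14/64) * 3 = 42/64
  C: (2/64) * 5 = 10/64
  H: (12/64) * 3 = 36/64
  D: (16/64) * 2 = 32/64
  F: (16/64) * 2 = 32/64
  A: (4/64) * 4 = 16/64
Sum = (42 + 10 + 36 + 32 + 32 + 16)/64 = 168/64

L = 168/64 = 2.6250 bits/symbol


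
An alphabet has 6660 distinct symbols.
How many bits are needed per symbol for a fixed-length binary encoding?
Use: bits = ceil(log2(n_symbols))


log2(6660) = 12.7013
Bracket: 2^12 = 4096 < 6660 <= 2^13 = 8192
So ceil(log2(6660)) = 13

bits = ceil(log2(6660)) = ceil(12.7013) = 13 bits


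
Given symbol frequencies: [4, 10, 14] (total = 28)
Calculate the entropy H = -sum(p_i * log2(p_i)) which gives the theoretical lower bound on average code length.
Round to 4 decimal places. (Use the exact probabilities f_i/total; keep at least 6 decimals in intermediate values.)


Per-symbol terms -p_i * log2(p_i) with p_i = f_i/28:
  p = 4/28 = 0.142857: log2(p) = -2.807355, -p*log2(p) = 0.401051
  p = 10/28 = 0.357143: log2(p) = -1.485427, -p*log2(p) = 0.530510
  p = 14/28 = 0.500000: log2(p) = -1.000000, -p*log2(p) = 0.500000
H = 0.401051 + 0.530510 + 0.500000 = 1.431561

H = 1.4316 bits/symbol


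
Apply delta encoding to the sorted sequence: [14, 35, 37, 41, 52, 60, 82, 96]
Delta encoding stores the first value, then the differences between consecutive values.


First value: 14
Deltas:
  35 - 14 = 21
  37 - 35 = 2
  41 - 37 = 4
  52 - 41 = 11
  60 - 52 = 8
  82 - 60 = 22
  96 - 82 = 14


Delta encoded: [14, 21, 2, 4, 11, 8, 22, 14]


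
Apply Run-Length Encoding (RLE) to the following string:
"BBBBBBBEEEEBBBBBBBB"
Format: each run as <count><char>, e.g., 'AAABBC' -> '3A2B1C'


Scanning runs left to right:
  i=0: run of 'B' x 7 -> '7B'
  i=7: run of 'E' x 4 -> '4E'
  i=11: run of 'B' x 8 -> '8B'

RLE = 7B4E8B


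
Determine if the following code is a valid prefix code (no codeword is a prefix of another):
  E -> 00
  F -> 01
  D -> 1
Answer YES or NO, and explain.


Checking each pair (does one codeword prefix another?):
  E='00' vs F='01': no prefix
  E='00' vs D='1': no prefix
  F='01' vs E='00': no prefix
  F='01' vs D='1': no prefix
  D='1' vs E='00': no prefix
  D='1' vs F='01': no prefix
No violation found over all pairs.

YES -- this is a valid prefix code. No codeword is a prefix of any other codeword.


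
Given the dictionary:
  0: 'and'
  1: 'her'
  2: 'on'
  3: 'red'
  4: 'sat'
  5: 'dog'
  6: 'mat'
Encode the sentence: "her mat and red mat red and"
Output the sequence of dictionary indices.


Look up each word in the dictionary:
  'her' -> 1
  'mat' -> 6
  'and' -> 0
  'red' -> 3
  'mat' -> 6
  'red' -> 3
  'and' -> 0

Encoded: [1, 6, 0, 3, 6, 3, 0]


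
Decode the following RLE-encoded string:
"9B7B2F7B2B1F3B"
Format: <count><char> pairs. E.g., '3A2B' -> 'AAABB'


Expanding each <count><char> pair:
  9B -> 'BBBBBBBBB'
  7B -> 'BBBBBBB'
  2F -> 'FF'
  7B -> 'BBBBBBB'
  2B -> 'BB'
  1F -> 'F'
  3B -> 'BBB'

Decoded = BBBBBBBBBBBBBBBBFFBBBBBBBBBFBBB


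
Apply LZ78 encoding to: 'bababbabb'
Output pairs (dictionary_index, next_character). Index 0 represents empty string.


LZ78 encoding steps:
Dictionary: {0: ''}
Step 1: w='' (idx 0), next='b' -> output (0, 'b'), add 'b' as idx 1
Step 2: w='' (idx 0), next='a' -> output (0, 'a'), add 'a' as idx 2
Step 3: w='b' (idx 1), next='a' -> output (1, 'a'), add 'ba' as idx 3
Step 4: w='b' (idx 1), next='b' -> output (1, 'b'), add 'bb' as idx 4
Step 5: w='a' (idx 2), next='b' -> output (2, 'b'), add 'ab' as idx 5
Step 6: w='b' (idx 1), end of input -> output (1, '')


Encoded: [(0, 'b'), (0, 'a'), (1, 'a'), (1, 'b'), (2, 'b'), (1, '')]


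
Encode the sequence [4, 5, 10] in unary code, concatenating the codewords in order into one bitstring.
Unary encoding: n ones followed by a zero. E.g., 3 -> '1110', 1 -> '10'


Encode each number as n ones followed by a terminating 0:
  4 -> 11110 (5 bits)
  5 -> 111110 (6 bits)
  10 -> 11111111110 (11 bits)
Total length = 5 + 6 + 11 = 22 bits.

Unary([4, 5, 10]) = 1111011111011111111110 (22 bits)


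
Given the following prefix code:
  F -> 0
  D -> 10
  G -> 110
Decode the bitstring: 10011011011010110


Decoding step by step:
Bits 10 -> D
Bits 0 -> F
Bits 110 -> G
Bits 110 -> G
Bits 110 -> G
Bits 10 -> D
Bits 110 -> G


Decoded message: DFGGGDG


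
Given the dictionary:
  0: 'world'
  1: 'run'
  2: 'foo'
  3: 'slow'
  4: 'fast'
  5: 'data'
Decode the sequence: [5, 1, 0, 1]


Look up each index in the dictionary:
  5 -> 'data'
  1 -> 'run'
  0 -> 'world'
  1 -> 'run'

Decoded: "data run world run"


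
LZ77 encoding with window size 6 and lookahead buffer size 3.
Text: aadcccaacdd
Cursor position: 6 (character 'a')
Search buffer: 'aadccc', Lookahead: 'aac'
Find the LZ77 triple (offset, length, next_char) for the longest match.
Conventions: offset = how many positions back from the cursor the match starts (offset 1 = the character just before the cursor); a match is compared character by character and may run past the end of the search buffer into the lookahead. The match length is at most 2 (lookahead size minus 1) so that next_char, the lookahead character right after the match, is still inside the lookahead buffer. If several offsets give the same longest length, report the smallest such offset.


Try each offset into the search buffer:
  offset=1 (pos 5, char 'c'): match length 0
  offset=2 (pos 4, char 'c'): match length 0
  offset=3 (pos 3, char 'c'): match length 0
  offset=4 (pos 2, char 'd'): match length 0
  offset=5 (pos 1, char 'a'): match length 1
  offset=6 (pos 0, char 'a'): match length 2
Longest match has length 2 at offset 6.
next_char = character at position 6 + 2 = 8 -> 'c'

Best match: offset=6, length=2 (matching 'aa' starting at position 0)
LZ77 triple: (6, 2, 'c')


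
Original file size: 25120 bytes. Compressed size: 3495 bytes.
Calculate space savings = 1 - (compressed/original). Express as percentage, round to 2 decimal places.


ratio = compressed/original = 3495/25120 = 0.139132
savings = 1 - ratio = 1 - 0.139132 = 0.860868
as a percentage: 0.860868 * 100 = 86.09%

Space savings = 1 - 3495/25120 = 86.09%


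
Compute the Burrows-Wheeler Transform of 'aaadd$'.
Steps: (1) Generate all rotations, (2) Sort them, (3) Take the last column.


Rotations (sorted):
  0: $aaadd -> last char: d
  1: aaadd$ -> last char: $
  2: aadd$a -> last char: a
  3: add$aa -> last char: a
  4: d$aaad -> last char: d
  5: dd$aaa -> last char: a


BWT = d$aada


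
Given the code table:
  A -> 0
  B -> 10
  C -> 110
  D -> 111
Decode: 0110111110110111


Decoding:
0 -> A
110 -> C
111 -> D
110 -> C
110 -> C
111 -> D


Result: ACDCCD


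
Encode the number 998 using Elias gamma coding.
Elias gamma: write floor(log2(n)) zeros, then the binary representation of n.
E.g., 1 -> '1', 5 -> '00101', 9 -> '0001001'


num_bits = floor(log2(998)) + 1 = 10
leading_zeros = num_bits - 1 = 9
binary(998) = 1111100110

Elias gamma(998) = '000000000' + '1111100110' = 0000000001111100110 (19 bits)


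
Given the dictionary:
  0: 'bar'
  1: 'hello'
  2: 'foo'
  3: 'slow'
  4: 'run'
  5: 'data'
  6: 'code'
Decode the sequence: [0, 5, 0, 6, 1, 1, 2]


Look up each index in the dictionary:
  0 -> 'bar'
  5 -> 'data'
  0 -> 'bar'
  6 -> 'code'
  1 -> 'hello'
  1 -> 'hello'
  2 -> 'foo'

Decoded: "bar data bar code hello hello foo"


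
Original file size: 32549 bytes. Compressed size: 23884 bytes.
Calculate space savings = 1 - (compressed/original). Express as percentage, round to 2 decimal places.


ratio = compressed/original = 23884/32549 = 0.733786
savings = 1 - ratio = 1 - 0.733786 = 0.266214
as a percentage: 0.266214 * 100 = 26.62%

Space savings = 1 - 23884/32549 = 26.62%
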